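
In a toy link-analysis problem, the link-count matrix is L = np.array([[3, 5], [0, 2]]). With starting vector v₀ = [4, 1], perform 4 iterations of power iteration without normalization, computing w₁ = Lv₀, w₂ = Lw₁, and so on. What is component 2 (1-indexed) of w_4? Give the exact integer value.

16

w1 = Lv₀ = (3·4 + 5·1; 0·4 + 2·1) = (17, 2)
w2 = Lw1 = (3·17 + 5·2; 0·17 + 2·2) = (61, 4)
w3 = Lw2 = (203, 8)
w4 = Lw3 = (649, 16)
The requested component of w4 is 16.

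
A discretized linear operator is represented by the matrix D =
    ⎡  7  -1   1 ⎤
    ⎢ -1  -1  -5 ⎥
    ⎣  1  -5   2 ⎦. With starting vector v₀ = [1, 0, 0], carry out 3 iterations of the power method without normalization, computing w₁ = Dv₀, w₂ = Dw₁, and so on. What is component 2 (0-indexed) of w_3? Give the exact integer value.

134

w1 = Dv₀ = (7·1 + (-1)·0 + 1·0; (-1)·1 + (-1)·0 + (-5)·0; 1·1 + (-5)·0 + 2·0) = (7, -1, 1)
w2 = Dw1 = (7·7 + (-1)·(-1) + 1·1; (-1)·7 + (-1)·(-1) + (-5)·1; 1·7 + (-5)·(-1) + 2·1) = (51, -11, 14)
w3 = Dw2 = (382, -110, 134)
The requested component of w3 is 134.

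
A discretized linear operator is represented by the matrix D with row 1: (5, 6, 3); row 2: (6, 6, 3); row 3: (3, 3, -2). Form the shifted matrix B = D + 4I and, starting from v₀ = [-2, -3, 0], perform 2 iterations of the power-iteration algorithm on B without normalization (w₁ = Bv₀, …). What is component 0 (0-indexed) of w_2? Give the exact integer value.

B = D + 4I has rows (9, 6, 3); (6, 10, 3); (3, 3, 2)
w1 = Bv₀ = (-36, -42, -15)
w2 = Bw1 = (-621, -681, -264)
Requested component of w2: -621

-621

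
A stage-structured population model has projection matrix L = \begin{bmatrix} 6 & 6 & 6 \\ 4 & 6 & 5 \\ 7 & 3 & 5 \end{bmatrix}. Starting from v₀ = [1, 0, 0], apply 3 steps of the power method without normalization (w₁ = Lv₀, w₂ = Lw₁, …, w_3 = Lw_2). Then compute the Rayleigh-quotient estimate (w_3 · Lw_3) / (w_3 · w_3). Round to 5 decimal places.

w1 = Lv₀ = (6, 4, 7)
w2 = Lw1 = (102, 83, 89)
w3 = Lw2 = (1644, 1351, 1408)
Lw3 = (26418, 21722, 22601)
w3·Lw3 = 1644·26418 + 1351·21722 + 1408·22601 = 104599822; w3·w3 = 1644·1644 + 1351·1351 + 1408·1408 = 6510401
λ ≈ 104599822/6510401 = 16.06657

λ ≈ 16.06657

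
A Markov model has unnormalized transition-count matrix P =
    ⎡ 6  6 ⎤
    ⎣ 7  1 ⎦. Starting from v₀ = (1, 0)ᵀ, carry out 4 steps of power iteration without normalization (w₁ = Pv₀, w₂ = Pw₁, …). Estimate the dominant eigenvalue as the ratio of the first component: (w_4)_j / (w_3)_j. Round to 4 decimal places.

w1 = Pv₀ = (6·1 + 6·0; 7·1 + 1·0) = (6, 7)
w2 = Pw1 = (6·6 + 6·7; 7·6 + 1·7) = (78, 49)
w3 = Pw2 = (762, 595)
w4 = Pw3 = (8142, 5929)
Ratio at component: 8142 / 762 = 10.6850

10.6850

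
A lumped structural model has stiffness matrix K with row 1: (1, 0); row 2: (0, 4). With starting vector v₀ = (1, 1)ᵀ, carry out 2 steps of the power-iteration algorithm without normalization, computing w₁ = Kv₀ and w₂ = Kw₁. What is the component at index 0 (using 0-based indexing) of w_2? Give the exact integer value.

1

w1 = Kv₀ = (1·1 + 0·1; 0·1 + 4·1) = (1, 4)
w2 = Kw1 = (1·1 + 0·4; 0·1 + 4·4) = (1, 16)
The requested component of w2 is 1.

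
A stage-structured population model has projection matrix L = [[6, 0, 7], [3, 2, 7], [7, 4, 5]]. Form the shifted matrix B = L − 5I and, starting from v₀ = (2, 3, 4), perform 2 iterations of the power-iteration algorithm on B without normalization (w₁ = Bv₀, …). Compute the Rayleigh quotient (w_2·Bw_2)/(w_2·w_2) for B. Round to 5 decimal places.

B = L − 5I has rows (1, 0, 7); (3, -3, 7); (7, 4, 0)
w1 = Bv₀ = (1·2 + 0·3 + 7·4; 3·2 + (-3)·3 + 7·4; 7·2 + 4·3 + 0·4) = (30, 25, 26)
w2 = Bw1 = (1·30 + 0·25 + 7·26; 3·30 + (-3)·25 + 7·26; 7·30 + 4·25 + 0·26) = (212, 197, 310)
Bw2 = (2382, 2215, 2272)
w2·Bw2 = 1645659; w2·w2 = 179853; μ ≈ 1645659/179853 = 9.15002

μ ≈ 9.15002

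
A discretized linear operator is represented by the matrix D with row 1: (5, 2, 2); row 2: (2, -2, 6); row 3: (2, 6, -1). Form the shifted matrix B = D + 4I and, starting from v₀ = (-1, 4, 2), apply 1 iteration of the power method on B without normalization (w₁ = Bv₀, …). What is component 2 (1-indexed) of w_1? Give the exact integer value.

B = D + 4I has rows (9, 2, 2); (2, 2, 6); (2, 6, 3)
w1 = Bv₀ = (3, 18, 28)
Requested component of w1: 18

18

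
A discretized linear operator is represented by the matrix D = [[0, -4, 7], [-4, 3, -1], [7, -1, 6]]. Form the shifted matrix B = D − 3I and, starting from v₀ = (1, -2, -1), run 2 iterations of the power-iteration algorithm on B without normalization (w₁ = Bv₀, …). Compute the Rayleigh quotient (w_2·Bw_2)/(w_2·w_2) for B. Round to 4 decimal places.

B = D − 3I has rows (-3, -4, 7); (-4, 0, -1); (7, -1, 3)
w1 = Bv₀ = ((-3)·1 + (-4)·(-2) + 7·(-1); (-4)·1 + 0·(-2) + (-1)·(-1); 7·1 + (-1)·(-2) + 3·(-1)) = (-2, -3, 6)
w2 = Bw1 = ((-3)·(-2) + (-4)·(-3) + 7·6; (-4)·(-2) + 0·(-3) + (-1)·6; 7·(-2) + (-1)·(-3) + 3·6) = (60, 2, 7)
Bw2 = (-139, -247, 439)
w2·Bw2 = -5761; w2·w2 = 3653; μ ≈ -5761/3653 = -1.5771

μ ≈ -1.5771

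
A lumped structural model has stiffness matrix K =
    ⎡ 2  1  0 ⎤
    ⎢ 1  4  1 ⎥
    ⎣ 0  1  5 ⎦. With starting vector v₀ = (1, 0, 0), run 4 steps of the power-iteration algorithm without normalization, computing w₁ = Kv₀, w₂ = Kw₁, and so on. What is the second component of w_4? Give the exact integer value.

w1 = Kv₀ = (2·1 + 1·0 + 0·0; 1·1 + 4·0 + 1·0; 0·1 + 1·0 + 5·0) = (2, 1, 0)
w2 = Kw1 = (2·2 + 1·1 + 0·0; 1·2 + 4·1 + 1·0; 0·2 + 1·1 + 5·0) = (5, 6, 1)
w3 = Kw2 = (16, 30, 11)
w4 = Kw3 = (62, 147, 85)
The requested component of w4 is 147.

147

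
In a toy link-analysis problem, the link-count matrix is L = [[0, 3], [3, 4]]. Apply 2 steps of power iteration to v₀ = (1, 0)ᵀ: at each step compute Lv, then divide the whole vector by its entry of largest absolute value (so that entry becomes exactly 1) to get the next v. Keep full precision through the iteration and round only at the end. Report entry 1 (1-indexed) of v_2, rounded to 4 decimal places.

Lv0 = (0.00000, 3.00000); divide by 3.00000 → v1 = (0.00000, 1.00000)
Lv1 = (3.00000, 4.00000); divide by 4.00000 → v2 = (0.75000, 1.00000)
Requested entry of v2: 9/12 = 0.7500

0.7500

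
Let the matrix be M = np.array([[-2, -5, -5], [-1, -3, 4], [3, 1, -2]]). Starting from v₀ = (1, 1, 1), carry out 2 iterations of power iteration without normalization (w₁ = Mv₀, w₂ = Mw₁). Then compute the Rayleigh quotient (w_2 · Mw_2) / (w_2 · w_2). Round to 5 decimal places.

w1 = Mv₀ = (-12, 0, 2)
w2 = Mw1 = (14, 20, -40)
Mw2 = (72, -234, 142)
w2·Mw2 = 14·72 + 20·(-234) + (-40)·142 = -9352; w2·w2 = 14·14 + 20·20 + (-40)·(-40) = 2196
λ ≈ -9352/2196 = -4.25865

-4.25865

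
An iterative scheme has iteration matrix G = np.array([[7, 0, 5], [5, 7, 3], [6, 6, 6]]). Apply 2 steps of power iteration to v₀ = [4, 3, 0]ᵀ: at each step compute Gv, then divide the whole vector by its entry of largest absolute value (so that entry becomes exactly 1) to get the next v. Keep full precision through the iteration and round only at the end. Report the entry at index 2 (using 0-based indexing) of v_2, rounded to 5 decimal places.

1.00000

Gv0 = (28.000000, 41.000000, 42.000000); divide by 42.000000 → v1 = (0.666667, 0.976190, 1.000000)
Gv1 = (9.666667, 13.166667, 15.857143); divide by 15.857143 → v2 = (0.609610, 0.830330, 1.000000)
Requested entry of v2: 666/666 = 1.00000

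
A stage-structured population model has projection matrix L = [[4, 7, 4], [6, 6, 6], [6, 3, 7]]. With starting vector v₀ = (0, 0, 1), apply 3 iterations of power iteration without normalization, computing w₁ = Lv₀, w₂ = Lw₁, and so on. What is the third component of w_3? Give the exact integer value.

w1 = Lv₀ = (4·0 + 7·0 + 4·1; 6·0 + 6·0 + 6·1; 6·0 + 3·0 + 7·1) = (4, 6, 7)
w2 = Lw1 = (4·4 + 7·6 + 4·7; 6·4 + 6·6 + 6·7; 6·4 + 3·6 + 7·7) = (86, 102, 91)
w3 = Lw2 = (1422, 1674, 1459)
The requested component of w3 is 1459.

1459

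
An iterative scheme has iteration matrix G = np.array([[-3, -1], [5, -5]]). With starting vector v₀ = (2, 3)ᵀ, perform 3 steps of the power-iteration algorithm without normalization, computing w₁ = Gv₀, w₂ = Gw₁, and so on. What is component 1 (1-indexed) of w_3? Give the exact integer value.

-76

w1 = Gv₀ = (-9, -5)
w2 = Gw1 = (32, -20)
w3 = Gw2 = (-76, 260)
The requested component of w3 is -76.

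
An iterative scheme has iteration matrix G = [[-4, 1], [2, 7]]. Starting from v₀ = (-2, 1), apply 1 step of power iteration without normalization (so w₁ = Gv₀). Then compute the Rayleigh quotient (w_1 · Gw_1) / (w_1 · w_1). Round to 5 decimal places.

-2.00000

w1 = Gv₀ = ((-4)·(-2) + 1·1; 2·(-2) + 7·1) = (9, 3)
Gw1 = (-33, 39)
w1·Gw1 = 9·(-33) + 3·39 = -180; w1·w1 = 9·9 + 3·3 = 90
λ ≈ -180/90 = -2.00000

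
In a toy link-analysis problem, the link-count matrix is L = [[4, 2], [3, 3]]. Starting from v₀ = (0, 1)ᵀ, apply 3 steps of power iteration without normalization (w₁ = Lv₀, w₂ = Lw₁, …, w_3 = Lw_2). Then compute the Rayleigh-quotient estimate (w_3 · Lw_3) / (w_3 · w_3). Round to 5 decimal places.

λ ≈ 5.99405

w1 = Lv₀ = (2, 3)
w2 = Lw1 = (14, 15)
w3 = Lw2 = (86, 87)
Lw3 = (518, 519)
w3·Lw3 = 86·518 + 87·519 = 89701; w3·w3 = 86·86 + 87·87 = 14965
λ ≈ 89701/14965 = 5.99405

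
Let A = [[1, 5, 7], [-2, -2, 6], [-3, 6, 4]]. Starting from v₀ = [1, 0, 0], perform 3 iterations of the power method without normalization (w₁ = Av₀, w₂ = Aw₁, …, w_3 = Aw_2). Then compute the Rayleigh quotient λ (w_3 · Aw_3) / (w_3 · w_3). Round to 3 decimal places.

w1 = Av₀ = (1, -2, -3)
w2 = Aw1 = (-30, -16, -27)
w3 = Aw2 = (-299, -70, -114)
Aw3 = (-1447, 54, 21)
w3·Aw3 = (-299)·(-1447) + (-70)·54 + (-114)·21 = 426479; w3·w3 = (-299)·(-299) + (-70)·(-70) + (-114)·(-114) = 107297
λ ≈ 426479/107297 = 3.975

λ ≈ 3.975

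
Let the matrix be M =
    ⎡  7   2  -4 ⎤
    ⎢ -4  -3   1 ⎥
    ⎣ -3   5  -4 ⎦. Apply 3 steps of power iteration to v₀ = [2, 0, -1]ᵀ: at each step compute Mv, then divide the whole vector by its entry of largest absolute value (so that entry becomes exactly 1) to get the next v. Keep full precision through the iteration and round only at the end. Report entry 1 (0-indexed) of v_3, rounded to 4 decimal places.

-0.3826

Mv0 = (18.00000, -9.00000, -2.00000); divide by 18.00000 → v1 = (1.00000, -0.50000, -0.11111)
Mv1 = (6.44444, -2.61111, -5.05556); divide by 6.44444 → v2 = (1.00000, -0.40517, -0.78448)
Mv2 = (9.32759, -3.56897, -1.88793); divide by 9.32759 → v3 = (1.00000, -0.38262, -0.20240)
Requested entry of v3: -414/1082 = -0.3826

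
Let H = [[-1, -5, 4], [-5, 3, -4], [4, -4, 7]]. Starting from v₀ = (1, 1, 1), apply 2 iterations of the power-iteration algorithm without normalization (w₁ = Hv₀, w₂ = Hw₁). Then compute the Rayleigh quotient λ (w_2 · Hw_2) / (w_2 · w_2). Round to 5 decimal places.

w1 = Hv₀ = (-2, -6, 7)
w2 = Hw1 = (60, -36, 65)
Hw2 = (380, -668, 839)
w2·Hw2 = 60·380 + (-36)·(-668) + 65·839 = 101383; w2·w2 = 60·60 + (-36)·(-36) + 65·65 = 9121
λ ≈ 101383/9121 = 11.11534

λ ≈ 11.11534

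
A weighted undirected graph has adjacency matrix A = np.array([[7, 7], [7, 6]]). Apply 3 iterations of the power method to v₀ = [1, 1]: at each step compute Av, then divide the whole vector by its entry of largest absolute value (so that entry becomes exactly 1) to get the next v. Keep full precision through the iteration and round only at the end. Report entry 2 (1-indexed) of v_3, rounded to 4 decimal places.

0.9311

Av0 = (14.00000, 13.00000); divide by 14.00000 → v1 = (1.00000, 0.92857)
Av1 = (13.50000, 12.57143); divide by 13.50000 → v2 = (1.00000, 0.93122)
Av2 = (13.51852, 12.58730); divide by 13.51852 → v3 = (1.00000, 0.93112)
Requested entry of v3: 2379/2555 = 0.9311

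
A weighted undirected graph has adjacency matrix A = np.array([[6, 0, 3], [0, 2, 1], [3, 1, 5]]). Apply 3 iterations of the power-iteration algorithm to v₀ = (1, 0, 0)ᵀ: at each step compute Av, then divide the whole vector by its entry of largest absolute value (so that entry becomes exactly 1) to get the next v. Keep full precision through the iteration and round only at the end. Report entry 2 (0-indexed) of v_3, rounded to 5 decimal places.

0.82114

Av0 = (6.000000, 0.000000, 3.000000); divide by 6.000000 → v1 = (1.000000, 0.000000, 0.500000)
Av1 = (7.500000, 0.500000, 5.500000); divide by 7.500000 → v2 = (1.000000, 0.066667, 0.733333)
Av2 = (8.200000, 0.866667, 6.733333); divide by 8.200000 → v3 = (1.000000, 0.105691, 0.821138)
Requested entry of v3: 303/369 = 0.82114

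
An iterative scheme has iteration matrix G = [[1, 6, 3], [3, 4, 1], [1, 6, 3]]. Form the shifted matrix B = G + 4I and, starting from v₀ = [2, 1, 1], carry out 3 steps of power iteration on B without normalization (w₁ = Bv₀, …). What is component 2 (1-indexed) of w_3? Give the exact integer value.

B = G + 4I has rows (5, 6, 3); (3, 8, 1); (1, 6, 7)
w1 = Bv₀ = (5·2 + 6·1 + 3·1; 3·2 + 8·1 + 1·1; 1·2 + 6·1 + 7·1) = (19, 15, 15)
w2 = Bw1 = (5·19 + 6·15 + 3·15; 3·19 + 8·15 + 1·15; 1·19 + 6·15 + 7·15) = (230, 192, 214)
w3 = Bw2 = (2944, 2440, 2880)
Requested component of w3: 2440

2440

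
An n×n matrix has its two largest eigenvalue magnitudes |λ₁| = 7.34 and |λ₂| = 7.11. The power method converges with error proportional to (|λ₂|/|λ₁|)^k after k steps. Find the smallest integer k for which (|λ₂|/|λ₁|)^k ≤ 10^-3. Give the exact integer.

|λ₂/λ₁| = 7.11/7.34 = 0.96866
Need k ≥ ln(10^-3) / ln(0.96866) = -6.9078 / -0.0318 ≈ 216.975
Smallest integer k satisfying the bound: 217

217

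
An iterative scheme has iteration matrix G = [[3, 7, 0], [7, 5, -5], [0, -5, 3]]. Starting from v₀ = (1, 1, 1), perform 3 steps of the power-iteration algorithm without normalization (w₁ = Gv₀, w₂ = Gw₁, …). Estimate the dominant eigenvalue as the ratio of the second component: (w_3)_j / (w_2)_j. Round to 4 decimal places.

w1 = Gv₀ = (10, 7, -2)
w2 = Gw1 = (79, 115, -41)
w3 = Gw2 = (1042, 1333, -698)
Ratio at component: 1333 / 115 = 11.5913

11.5913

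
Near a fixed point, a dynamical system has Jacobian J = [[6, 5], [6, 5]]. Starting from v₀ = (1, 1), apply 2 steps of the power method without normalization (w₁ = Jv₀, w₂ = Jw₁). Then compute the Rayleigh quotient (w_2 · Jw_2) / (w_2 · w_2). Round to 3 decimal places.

λ ≈ 11.000

w1 = Jv₀ = (11, 11)
w2 = Jw1 = (121, 121)
Jw2 = (1331, 1331)
w2·Jw2 = 121·1331 + 121·1331 = 322102; w2·w2 = 121·121 + 121·121 = 29282
λ ≈ 322102/29282 = 11.000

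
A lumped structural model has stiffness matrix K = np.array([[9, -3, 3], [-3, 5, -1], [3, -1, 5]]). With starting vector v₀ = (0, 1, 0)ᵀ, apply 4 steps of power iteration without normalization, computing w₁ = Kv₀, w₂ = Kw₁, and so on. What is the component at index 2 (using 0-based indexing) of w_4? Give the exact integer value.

-3355

w1 = Kv₀ = (9·0 + (-3)·1 + 3·0; (-3)·0 + 5·1 + (-1)·0; 3·0 + (-1)·1 + 5·0) = (-3, 5, -1)
w2 = Kw1 = (9·(-3) + (-3)·5 + 3·(-1); (-3)·(-3) + 5·5 + (-1)·(-1); 3·(-3) + (-1)·5 + 5·(-1)) = (-45, 35, -19)
w3 = Kw2 = (-567, 329, -265)
w4 = Kw3 = (-6885, 3611, -3355)
The requested component of w4 is -3355.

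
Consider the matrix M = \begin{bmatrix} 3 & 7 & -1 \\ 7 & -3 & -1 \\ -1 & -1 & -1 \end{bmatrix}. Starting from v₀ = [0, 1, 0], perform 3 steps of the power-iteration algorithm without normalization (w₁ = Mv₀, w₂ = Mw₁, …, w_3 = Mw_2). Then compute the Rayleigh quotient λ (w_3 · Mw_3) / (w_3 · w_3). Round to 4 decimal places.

λ ≈ -2.4728

w1 = Mv₀ = (7, -3, -1)
w2 = Mw1 = (1, 59, -3)
w3 = Mw2 = (419, -167, -57)
Mw3 = (145, 3491, -195)
w3·Mw3 = 419·145 + (-167)·3491 + (-57)·(-195) = -511127; w3·w3 = 419·419 + (-167)·(-167) + (-57)·(-57) = 206699
λ ≈ -511127/206699 = -2.4728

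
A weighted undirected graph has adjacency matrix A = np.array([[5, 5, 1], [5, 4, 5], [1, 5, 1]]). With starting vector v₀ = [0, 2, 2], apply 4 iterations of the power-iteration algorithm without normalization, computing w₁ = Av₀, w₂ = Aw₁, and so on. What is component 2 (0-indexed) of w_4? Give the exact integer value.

13860

w1 = Av₀ = (12, 18, 12)
w2 = Aw1 = (162, 192, 114)
w3 = Aw2 = (1884, 2148, 1236)
w4 = Aw3 = (21396, 24192, 13860)
The requested component of w4 is 13860.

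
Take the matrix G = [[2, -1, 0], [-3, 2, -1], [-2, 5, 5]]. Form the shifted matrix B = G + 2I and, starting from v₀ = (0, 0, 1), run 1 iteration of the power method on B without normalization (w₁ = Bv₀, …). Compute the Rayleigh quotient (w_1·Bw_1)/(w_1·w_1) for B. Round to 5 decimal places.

μ ≈ 6.38000

B = G + 2I has rows (4, -1, 0); (-3, 4, -1); (-2, 5, 7)
w1 = Bv₀ = (4·0 + (-1)·0 + 0·1; (-3)·0 + 4·0 + (-1)·1; (-2)·0 + 5·0 + 7·1) = (0, -1, 7)
Bw1 = (1, -11, 44)
w1·Bw1 = 319; w1·w1 = 50; μ ≈ 319/50 = 6.38000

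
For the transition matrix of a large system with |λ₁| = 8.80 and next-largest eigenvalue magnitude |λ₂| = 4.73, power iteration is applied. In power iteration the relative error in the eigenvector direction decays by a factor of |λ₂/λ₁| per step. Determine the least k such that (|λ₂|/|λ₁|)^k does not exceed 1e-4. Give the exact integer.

15

|λ₂/λ₁| = 4.73/8.80 = 0.53750
Need k ≥ ln(1e-4) / ln(0.53750) = -9.2103 / -0.6208 ≈ 14.836
Smallest integer k satisfying the bound: 15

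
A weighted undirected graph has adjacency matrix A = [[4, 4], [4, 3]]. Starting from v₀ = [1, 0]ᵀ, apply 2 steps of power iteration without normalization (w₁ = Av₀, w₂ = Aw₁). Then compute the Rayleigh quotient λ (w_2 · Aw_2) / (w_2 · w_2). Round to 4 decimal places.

7.5310

w1 = Av₀ = (4, 4)
w2 = Aw1 = (32, 28)
Aw2 = (240, 212)
w2·Aw2 = 32·240 + 28·212 = 13616; w2·w2 = 32·32 + 28·28 = 1808
λ ≈ 13616/1808 = 7.5310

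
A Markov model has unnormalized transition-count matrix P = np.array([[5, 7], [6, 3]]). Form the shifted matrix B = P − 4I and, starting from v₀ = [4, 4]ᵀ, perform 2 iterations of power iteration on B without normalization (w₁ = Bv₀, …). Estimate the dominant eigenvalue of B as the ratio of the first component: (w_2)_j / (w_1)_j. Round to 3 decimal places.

μ ≈ 5.375

B = P − 4I has rows (1, 7); (6, -1)
w1 = Bv₀ = (1·4 + 7·4; 6·4 + (-1)·4) = (32, 20)
w2 = Bw1 = (1·32 + 7·20; 6·32 + (-1)·20) = (172, 172)
Ratio: 172/32 = 5.375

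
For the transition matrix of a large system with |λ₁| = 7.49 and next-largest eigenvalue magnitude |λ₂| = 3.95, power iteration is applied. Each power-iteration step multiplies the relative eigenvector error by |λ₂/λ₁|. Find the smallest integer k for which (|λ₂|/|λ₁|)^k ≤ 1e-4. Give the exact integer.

|λ₂/λ₁| = 3.95/7.49 = 0.52737
Need k ≥ ln(1e-4) / ln(0.52737) = -9.2103 / -0.6399 ≈ 14.394
Smallest integer k satisfying the bound: 15

15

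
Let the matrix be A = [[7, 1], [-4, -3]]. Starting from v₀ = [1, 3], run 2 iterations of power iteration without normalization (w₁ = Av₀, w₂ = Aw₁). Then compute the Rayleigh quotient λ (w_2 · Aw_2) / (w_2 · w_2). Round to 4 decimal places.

w1 = Av₀ = (10, -13)
w2 = Aw1 = (57, -1)
Aw2 = (398, -225)
w2·Aw2 = 57·398 + (-1)·(-225) = 22911; w2·w2 = 57·57 + (-1)·(-1) = 3250
λ ≈ 22911/3250 = 7.0495

7.0495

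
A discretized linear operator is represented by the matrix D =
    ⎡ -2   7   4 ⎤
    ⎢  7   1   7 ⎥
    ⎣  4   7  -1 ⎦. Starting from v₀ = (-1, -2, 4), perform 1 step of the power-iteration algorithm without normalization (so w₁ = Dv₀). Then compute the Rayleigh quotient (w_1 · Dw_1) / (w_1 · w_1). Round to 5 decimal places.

λ ≈ -6.55865

w1 = Dv₀ = ((-2)·(-1) + 7·(-2) + 4·4; 7·(-1) + 1·(-2) + 7·4; 4·(-1) + 7·(-2) + (-1)·4) = (4, 19, -22)
Dw1 = (37, -107, 171)
w1·Dw1 = 4·37 + 19·(-107) + (-22)·171 = -5647; w1·w1 = 4·4 + 19·19 + (-22)·(-22) = 861
λ ≈ -5647/861 = -6.55865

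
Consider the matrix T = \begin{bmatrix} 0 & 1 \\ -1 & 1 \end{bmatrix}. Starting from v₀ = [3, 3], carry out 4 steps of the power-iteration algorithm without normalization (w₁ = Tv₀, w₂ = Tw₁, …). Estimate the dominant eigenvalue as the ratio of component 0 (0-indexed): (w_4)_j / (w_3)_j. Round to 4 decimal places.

λ ≈ 1.0000

w1 = Tv₀ = (3, 0)
w2 = Tw1 = (0, -3)
w3 = Tw2 = (-3, -3)
w4 = Tw3 = (-3, 0)
Ratio at component: -3 / -3 = 1.0000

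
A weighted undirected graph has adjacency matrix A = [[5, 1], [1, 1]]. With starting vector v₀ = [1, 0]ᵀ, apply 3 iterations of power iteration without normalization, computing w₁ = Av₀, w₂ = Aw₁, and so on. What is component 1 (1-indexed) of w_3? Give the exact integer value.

136

w1 = Av₀ = (5, 1)
w2 = Aw1 = (26, 6)
w3 = Aw2 = (136, 32)
The requested component of w3 is 136.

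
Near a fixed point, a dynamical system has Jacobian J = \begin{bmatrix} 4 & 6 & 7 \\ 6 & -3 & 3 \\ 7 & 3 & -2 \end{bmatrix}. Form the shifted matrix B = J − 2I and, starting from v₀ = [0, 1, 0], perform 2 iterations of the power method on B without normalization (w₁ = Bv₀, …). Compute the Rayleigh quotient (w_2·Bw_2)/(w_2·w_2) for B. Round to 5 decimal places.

μ ≈ -3.10323

B = J − 2I has rows (2, 6, 7); (6, -5, 3); (7, 3, -4)
w1 = Bv₀ = (6, -5, 3)
w2 = Bw1 = (3, 70, 15)
Bw2 = (531, -287, 171)
w2·Bw2 = -15932; w2·w2 = 5134; μ ≈ -15932/5134 = -3.10323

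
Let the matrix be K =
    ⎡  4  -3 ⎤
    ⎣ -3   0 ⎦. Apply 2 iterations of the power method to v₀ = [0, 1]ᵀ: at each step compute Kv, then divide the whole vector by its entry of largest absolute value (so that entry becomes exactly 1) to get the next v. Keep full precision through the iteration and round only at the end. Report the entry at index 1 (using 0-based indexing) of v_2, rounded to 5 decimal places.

Kv0 = (-3.000000, 0.000000); divide by -3.000000 → v1 = (1.000000, 0.000000)
Kv1 = (4.000000, -3.000000); divide by 4.000000 → v2 = (1.000000, -0.750000)
Requested entry of v2: 9/-12 = -0.75000

-0.75000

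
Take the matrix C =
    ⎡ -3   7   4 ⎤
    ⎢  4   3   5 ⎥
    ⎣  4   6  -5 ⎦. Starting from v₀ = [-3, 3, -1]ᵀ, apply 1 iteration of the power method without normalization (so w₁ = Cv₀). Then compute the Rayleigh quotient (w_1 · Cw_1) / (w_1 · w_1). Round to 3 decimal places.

-3.959

w1 = Cv₀ = ((-3)·(-3) + 7·3 + 4·(-1); 4·(-3) + 3·3 + 5·(-1); 4·(-3) + 6·3 + (-5)·(-1)) = (26, -8, 11)
Cw1 = (-90, 135, 1)
w1·Cw1 = 26·(-90) + (-8)·135 + 11·1 = -3409; w1·w1 = 26·26 + (-8)·(-8) + 11·11 = 861
λ ≈ -3409/861 = -3.959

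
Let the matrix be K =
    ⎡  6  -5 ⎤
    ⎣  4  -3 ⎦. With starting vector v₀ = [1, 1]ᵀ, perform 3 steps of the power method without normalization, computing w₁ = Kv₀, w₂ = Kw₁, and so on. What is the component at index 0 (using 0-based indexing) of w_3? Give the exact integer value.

w1 = Kv₀ = (1, 1)
w2 = Kw1 = (1, 1)
w3 = Kw2 = (1, 1)
The requested component of w3 is 1.

1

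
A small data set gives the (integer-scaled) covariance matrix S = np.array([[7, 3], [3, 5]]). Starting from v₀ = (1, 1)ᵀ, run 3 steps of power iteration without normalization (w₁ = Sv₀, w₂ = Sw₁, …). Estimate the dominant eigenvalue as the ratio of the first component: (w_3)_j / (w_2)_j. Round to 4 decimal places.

λ ≈ 9.2340

w1 = Sv₀ = (10, 8)
w2 = Sw1 = (94, 70)
w3 = Sw2 = (868, 632)
Ratio at component: 868 / 94 = 9.2340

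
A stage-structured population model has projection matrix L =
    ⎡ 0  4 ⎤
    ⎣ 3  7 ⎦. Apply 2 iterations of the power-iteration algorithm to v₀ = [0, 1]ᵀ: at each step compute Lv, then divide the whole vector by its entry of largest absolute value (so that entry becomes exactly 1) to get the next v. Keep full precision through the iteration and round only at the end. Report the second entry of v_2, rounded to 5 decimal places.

1.00000

Lv0 = (4.000000, 7.000000); divide by 7.000000 → v1 = (0.571429, 1.000000)
Lv1 = (4.000000, 8.714286); divide by 8.714286 → v2 = (0.459016, 1.000000)
Requested entry of v2: 61/61 = 1.00000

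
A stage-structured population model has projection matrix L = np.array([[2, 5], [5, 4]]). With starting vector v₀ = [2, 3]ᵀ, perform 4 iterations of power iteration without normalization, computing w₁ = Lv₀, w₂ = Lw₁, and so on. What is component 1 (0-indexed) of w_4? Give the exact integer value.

11943

w1 = Lv₀ = (19, 22)
w2 = Lw1 = (148, 183)
w3 = Lw2 = (1211, 1472)
w4 = Lw3 = (9782, 11943)
The requested component of w4 is 11943.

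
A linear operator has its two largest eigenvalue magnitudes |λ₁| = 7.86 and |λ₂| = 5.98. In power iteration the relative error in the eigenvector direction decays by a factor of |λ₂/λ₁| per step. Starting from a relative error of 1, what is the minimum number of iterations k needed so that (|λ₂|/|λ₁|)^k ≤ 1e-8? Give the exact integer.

|λ₂/λ₁| = 5.98/7.86 = 0.76081
Need k ≥ ln(1e-8) / ln(0.76081) = -18.4207 / -0.2734 ≈ 67.385
Smallest integer k satisfying the bound: 68

68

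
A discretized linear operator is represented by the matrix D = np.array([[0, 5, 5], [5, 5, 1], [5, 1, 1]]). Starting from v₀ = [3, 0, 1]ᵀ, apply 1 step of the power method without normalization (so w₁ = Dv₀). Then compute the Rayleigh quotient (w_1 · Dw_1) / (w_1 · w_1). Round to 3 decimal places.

λ ≈ 6.793

w1 = Dv₀ = (0·3 + 5·0 + 5·1; 5·3 + 5·0 + 1·1; 5·3 + 1·0 + 1·1) = (5, 16, 16)
Dw1 = (160, 121, 57)
w1·Dw1 = 5·160 + 16·121 + 16·57 = 3648; w1·w1 = 5·5 + 16·16 + 16·16 = 537
λ ≈ 3648/537 = 6.793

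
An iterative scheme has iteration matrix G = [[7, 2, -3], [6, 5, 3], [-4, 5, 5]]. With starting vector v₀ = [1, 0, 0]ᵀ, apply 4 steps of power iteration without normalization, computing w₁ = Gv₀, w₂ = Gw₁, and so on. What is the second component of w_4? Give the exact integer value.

w1 = Gv₀ = (7·1 + 2·0 + (-3)·0; 6·1 + 5·0 + 3·0; (-4)·1 + 5·0 + 5·0) = (7, 6, -4)
w2 = Gw1 = (7·7 + 2·6 + (-3)·(-4); 6·7 + 5·6 + 3·(-4); (-4)·7 + 5·6 + 5·(-4)) = (73, 60, -18)
w3 = Gw2 = (685, 684, -82)
w4 = Gw3 = (6409, 7284, 270)
The requested component of w4 is 7284.

7284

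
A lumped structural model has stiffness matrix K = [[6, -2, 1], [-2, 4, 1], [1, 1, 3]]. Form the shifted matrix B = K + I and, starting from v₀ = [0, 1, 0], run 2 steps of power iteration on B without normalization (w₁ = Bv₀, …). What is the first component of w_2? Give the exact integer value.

B = K + I has rows (7, -2, 1); (-2, 5, 1); (1, 1, 4)
w1 = Bv₀ = (7·0 + (-2)·1 + 1·0; (-2)·0 + 5·1 + 1·0; 1·0 + 1·1 + 4·0) = (-2, 5, 1)
w2 = Bw1 = (7·(-2) + (-2)·5 + 1·1; (-2)·(-2) + 5·5 + 1·1; 1·(-2) + 1·5 + 4·1) = (-23, 30, 7)
Requested component of w2: -23

-23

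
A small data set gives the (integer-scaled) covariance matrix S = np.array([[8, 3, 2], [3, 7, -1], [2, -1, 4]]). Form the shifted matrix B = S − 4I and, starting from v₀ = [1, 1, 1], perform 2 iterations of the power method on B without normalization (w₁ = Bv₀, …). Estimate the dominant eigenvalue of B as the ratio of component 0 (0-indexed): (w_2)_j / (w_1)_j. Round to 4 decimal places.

B = S − 4I has rows (4, 3, 2); (3, 3, -1); (2, -1, 0)
w1 = Bv₀ = (9, 5, 1)
w2 = Bw1 = (53, 41, 13)
Ratio: 53/9 = 5.8889

5.8889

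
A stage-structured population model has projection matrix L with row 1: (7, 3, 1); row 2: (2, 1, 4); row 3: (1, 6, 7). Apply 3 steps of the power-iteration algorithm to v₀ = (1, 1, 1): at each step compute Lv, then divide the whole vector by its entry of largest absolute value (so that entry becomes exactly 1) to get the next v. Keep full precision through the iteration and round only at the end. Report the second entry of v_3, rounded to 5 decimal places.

0.54378

Lv0 = (11.000000, 7.000000, 14.000000); divide by 14.000000 → v1 = (0.785714, 0.500000, 1.000000)
Lv1 = (8.000000, 6.071429, 10.785714); divide by 10.785714 → v2 = (0.741722, 0.562914, 1.000000)
Lv2 = (7.880795, 6.046358, 11.119205); divide by 11.119205 → v3 = (0.708755, 0.543776, 1.000000)
Requested entry of v3: 913/1679 = 0.54378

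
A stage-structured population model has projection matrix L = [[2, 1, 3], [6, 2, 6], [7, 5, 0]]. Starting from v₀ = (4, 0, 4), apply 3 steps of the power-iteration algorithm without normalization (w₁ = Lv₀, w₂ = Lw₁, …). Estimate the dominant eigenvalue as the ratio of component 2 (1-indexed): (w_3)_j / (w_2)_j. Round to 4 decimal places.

w1 = Lv₀ = (2·4 + 1·0 + 3·4; 6·4 + 2·0 + 6·4; 7·4 + 5·0 + 0·4) = (20, 48, 28)
w2 = Lw1 = (2·20 + 1·48 + 3·28; 6·20 + 2·48 + 6·28; 7·20 + 5·48 + 0·28) = (172, 384, 380)
w3 = Lw2 = (1868, 4080, 3124)
Ratio at component: 4080 / 384 = 10.6250

λ ≈ 10.6250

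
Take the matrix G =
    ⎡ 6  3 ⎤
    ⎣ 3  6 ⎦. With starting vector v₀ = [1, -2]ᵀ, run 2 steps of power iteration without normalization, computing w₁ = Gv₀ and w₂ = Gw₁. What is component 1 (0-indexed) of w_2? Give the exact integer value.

-54

w1 = Gv₀ = (0, -9)
w2 = Gw1 = (-27, -54)
The requested component of w2 is -54.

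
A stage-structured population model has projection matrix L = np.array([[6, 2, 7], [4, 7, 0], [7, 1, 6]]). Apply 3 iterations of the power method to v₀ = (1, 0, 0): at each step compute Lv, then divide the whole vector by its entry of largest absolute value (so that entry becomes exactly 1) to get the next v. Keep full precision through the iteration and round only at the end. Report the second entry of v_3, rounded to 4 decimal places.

0.5759

Lv0 = (6.00000, 4.00000, 7.00000); divide by 7.00000 → v1 = (0.85714, 0.57143, 1.00000)
Lv1 = (13.28571, 7.42857, 12.57143); divide by 13.28571 → v2 = (1.00000, 0.55914, 0.94624)
Lv2 = (13.74194, 7.91398, 13.23656); divide by 13.74194 → v3 = (1.00000, 0.57590, 0.96322)
Requested entry of v3: 736/1278 = 0.5759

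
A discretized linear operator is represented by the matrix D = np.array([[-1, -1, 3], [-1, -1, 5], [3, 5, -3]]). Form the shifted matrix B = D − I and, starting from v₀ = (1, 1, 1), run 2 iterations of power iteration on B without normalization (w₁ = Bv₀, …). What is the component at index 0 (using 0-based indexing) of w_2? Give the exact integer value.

10

B = D − I has rows (-2, -1, 3); (-1, -2, 5); (3, 5, -4)
w1 = Bv₀ = ((-2)·1 + (-1)·1 + 3·1; (-1)·1 + (-2)·1 + 5·1; 3·1 + 5·1 + (-4)·1) = (0, 2, 4)
w2 = Bw1 = ((-2)·0 + (-1)·2 + 3·4; (-1)·0 + (-2)·2 + 5·4; 3·0 + 5·2 + (-4)·4) = (10, 16, -6)
Requested component of w2: 10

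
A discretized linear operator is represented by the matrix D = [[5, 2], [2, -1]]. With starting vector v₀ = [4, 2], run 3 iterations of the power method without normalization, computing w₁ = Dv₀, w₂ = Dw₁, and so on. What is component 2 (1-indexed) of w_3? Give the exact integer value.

w1 = Dv₀ = (5·4 + 2·2; 2·4 + (-1)·2) = (24, 6)
w2 = Dw1 = (5·24 + 2·6; 2·24 + (-1)·6) = (132, 42)
w3 = Dw2 = (744, 222)
The requested component of w3 is 222.

222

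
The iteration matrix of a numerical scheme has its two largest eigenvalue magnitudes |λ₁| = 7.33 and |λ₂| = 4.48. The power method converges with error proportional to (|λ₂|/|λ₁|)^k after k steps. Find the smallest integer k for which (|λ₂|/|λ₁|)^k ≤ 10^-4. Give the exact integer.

19

|λ₂/λ₁| = 4.48/7.33 = 0.61119
Need k ≥ ln(10^-4) / ln(0.61119) = -9.2103 / -0.4924 ≈ 18.707
Smallest integer k satisfying the bound: 19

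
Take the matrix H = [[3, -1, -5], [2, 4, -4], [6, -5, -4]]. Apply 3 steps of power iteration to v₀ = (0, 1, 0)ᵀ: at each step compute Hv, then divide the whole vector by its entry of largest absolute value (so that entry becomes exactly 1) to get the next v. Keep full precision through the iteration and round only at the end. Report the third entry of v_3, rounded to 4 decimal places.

-0.1939

Hv0 = (-1.00000, 4.00000, -5.00000); divide by -5.00000 → v1 = (0.20000, -0.80000, 1.00000)
Hv1 = (-3.60000, -6.80000, 1.20000); divide by -6.80000 → v2 = (0.52941, 1.00000, -0.17647)
Hv2 = (1.47059, 5.76471, -1.11765); divide by 5.76471 → v3 = (0.25510, 1.00000, -0.19388)
Requested entry of v3: -38/196 = -0.1939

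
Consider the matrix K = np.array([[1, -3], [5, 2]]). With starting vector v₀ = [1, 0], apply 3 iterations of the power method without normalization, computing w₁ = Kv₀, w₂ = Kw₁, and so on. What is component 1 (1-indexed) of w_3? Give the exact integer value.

-59

w1 = Kv₀ = (1, 5)
w2 = Kw1 = (-14, 15)
w3 = Kw2 = (-59, -40)
The requested component of w3 is -59.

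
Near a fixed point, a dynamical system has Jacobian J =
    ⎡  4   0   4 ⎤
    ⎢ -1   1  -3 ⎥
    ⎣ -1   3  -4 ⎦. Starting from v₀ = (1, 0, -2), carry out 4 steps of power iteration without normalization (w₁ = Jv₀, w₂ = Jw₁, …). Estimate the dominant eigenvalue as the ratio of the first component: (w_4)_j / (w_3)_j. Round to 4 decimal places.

0.0000

w1 = Jv₀ = (-4, 5, 7)
w2 = Jw1 = (12, -12, -9)
w3 = Jw2 = (12, 3, -12)
w4 = Jw3 = (0, 27, 45)
Ratio at component: 0 / 12 = 0.0000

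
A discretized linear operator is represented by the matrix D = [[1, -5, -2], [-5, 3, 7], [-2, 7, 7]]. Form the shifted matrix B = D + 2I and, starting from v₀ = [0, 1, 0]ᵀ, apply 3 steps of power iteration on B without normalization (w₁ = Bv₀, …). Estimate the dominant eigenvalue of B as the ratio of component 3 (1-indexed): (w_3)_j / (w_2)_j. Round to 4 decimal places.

B = D + 2I has rows (3, -5, -2); (-5, 5, 7); (-2, 7, 9)
w1 = Bv₀ = (3·0 + (-5)·1 + (-2)·0; (-5)·0 + 5·1 + 7·0; (-2)·0 + 7·1 + 9·0) = (-5, 5, 7)
w2 = Bw1 = (3·(-5) + (-5)·5 + (-2)·7; (-5)·(-5) + 5·5 + 7·7; (-2)·(-5) + 7·5 + 9·7) = (-54, 99, 108)
w3 = Bw2 = (-873, 1521, 1773)
Ratio: 1773/108 = 16.4167

μ ≈ 16.4167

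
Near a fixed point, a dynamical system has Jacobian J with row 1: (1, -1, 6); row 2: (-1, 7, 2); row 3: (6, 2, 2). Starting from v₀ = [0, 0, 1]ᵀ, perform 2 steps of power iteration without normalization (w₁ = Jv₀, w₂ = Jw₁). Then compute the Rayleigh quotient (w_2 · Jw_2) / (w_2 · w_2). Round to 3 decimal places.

w1 = Jv₀ = (1·0 + (-1)·0 + 6·1; (-1)·0 + 7·0 + 2·1; 6·0 + 2·0 + 2·1) = (6, 2, 2)
w2 = Jw1 = (1·6 + (-1)·2 + 6·2; (-1)·6 + 7·2 + 2·2; 6·6 + 2·2 + 2·2) = (16, 12, 44)
Jw2 = (268, 156, 208)
w2·Jw2 = 16·268 + 12·156 + 44·208 = 15312; w2·w2 = 16·16 + 12·12 + 44·44 = 2336
λ ≈ 15312/2336 = 6.555

6.555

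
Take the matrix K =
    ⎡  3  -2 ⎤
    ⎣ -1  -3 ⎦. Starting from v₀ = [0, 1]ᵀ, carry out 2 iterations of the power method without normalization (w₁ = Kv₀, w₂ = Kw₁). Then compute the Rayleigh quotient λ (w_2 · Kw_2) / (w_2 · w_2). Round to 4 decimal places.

-3.0000

w1 = Kv₀ = (-2, -3)
w2 = Kw1 = (0, 11)
Kw2 = (-22, -33)
w2·Kw2 = 0·(-22) + 11·(-33) = -363; w2·w2 = 0·0 + 11·11 = 121
λ ≈ -363/121 = -3.0000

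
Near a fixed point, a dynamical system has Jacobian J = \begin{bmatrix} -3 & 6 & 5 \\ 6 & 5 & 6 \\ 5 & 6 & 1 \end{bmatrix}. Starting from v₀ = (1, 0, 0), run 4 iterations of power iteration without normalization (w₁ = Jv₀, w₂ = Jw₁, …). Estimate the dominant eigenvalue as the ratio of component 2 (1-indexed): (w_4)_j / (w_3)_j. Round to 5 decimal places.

11.10687

w1 = Jv₀ = ((-3)·1 + 6·0 + 5·0; 6·1 + 5·0 + 6·0; 5·1 + 6·0 + 1·0) = (-3, 6, 5)
w2 = Jw1 = ((-3)·(-3) + 6·6 + 5·5; 6·(-3) + 5·6 + 6·5; 5·(-3) + 6·6 + 1·5) = (70, 42, 26)
w3 = Jw2 = (172, 786, 628)
w4 = Jw3 = (7340, 8730, 6204)
Ratio at component: 8730 / 786 = 11.10687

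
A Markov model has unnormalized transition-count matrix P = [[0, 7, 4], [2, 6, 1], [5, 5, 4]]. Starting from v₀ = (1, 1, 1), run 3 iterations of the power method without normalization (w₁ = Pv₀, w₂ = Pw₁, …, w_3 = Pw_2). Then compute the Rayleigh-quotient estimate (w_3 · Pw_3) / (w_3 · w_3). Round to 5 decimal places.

10.53582

w1 = Pv₀ = (0·1 + 7·1 + 4·1; 2·1 + 6·1 + 1·1; 5·1 + 5·1 + 4·1) = (11, 9, 14)
w2 = Pw1 = (0·11 + 7·9 + 4·14; 2·11 + 6·9 + 1·14; 5·11 + 5·9 + 4·14) = (119, 90, 156)
w3 = Pw2 = (1254, 934, 1669)
Pw3 = (13214, 9781, 17616)
w3·Pw3 = 1254·13214 + 934·9781 + 1669·17616 = 55106914; w3·w3 = 1254·1254 + 934·934 + 1669·1669 = 5230433
λ ≈ 55106914/5230433 = 10.53582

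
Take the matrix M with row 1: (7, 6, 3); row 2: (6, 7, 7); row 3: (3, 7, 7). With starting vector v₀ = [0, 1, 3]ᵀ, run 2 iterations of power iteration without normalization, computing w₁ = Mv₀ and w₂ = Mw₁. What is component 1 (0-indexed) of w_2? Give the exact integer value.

482

w1 = Mv₀ = (7·0 + 6·1 + 3·3; 6·0 + 7·1 + 7·3; 3·0 + 7·1 + 7·3) = (15, 28, 28)
w2 = Mw1 = (7·15 + 6·28 + 3·28; 6·15 + 7·28 + 7·28; 3·15 + 7·28 + 7·28) = (357, 482, 437)
The requested component of w2 is 482.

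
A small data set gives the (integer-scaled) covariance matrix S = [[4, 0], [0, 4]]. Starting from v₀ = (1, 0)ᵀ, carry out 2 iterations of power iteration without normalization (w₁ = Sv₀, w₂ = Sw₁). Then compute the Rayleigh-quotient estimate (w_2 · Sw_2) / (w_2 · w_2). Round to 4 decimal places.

w1 = Sv₀ = (4, 0)
w2 = Sw1 = (16, 0)
Sw2 = (64, 0)
w2·Sw2 = 16·64 + 0·0 = 1024; w2·w2 = 16·16 + 0·0 = 256
λ ≈ 1024/256 = 4.0000

4.0000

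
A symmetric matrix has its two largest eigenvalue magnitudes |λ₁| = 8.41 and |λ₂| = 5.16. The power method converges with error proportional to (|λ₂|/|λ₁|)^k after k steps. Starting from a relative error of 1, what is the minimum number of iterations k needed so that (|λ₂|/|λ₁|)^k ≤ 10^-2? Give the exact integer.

|λ₂/λ₁| = 5.16/8.41 = 0.61356
Need k ≥ ln(10^-2) / ln(0.61356) = -4.6052 / -0.4885 ≈ 9.427
Smallest integer k satisfying the bound: 10

10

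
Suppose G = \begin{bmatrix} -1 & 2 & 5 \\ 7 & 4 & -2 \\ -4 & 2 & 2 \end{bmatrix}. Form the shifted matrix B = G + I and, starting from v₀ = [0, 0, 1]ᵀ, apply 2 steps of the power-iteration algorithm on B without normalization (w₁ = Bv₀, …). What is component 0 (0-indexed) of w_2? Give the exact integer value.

B = G + I has rows (0, 2, 5); (7, 5, -2); (-4, 2, 3)
w1 = Bv₀ = (0·0 + 2·0 + 5·1; 7·0 + 5·0 + (-2)·1; (-4)·0 + 2·0 + 3·1) = (5, -2, 3)
w2 = Bw1 = (0·5 + 2·(-2) + 5·3; 7·5 + 5·(-2) + (-2)·3; (-4)·5 + 2·(-2) + 3·3) = (11, 19, -15)
Requested component of w2: 11

11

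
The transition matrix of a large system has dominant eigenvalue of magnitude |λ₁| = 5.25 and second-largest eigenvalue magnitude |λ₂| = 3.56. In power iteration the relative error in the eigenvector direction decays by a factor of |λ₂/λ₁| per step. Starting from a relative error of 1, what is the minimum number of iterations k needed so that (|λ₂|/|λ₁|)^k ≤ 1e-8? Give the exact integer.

48

|λ₂/λ₁| = 3.56/5.25 = 0.67810
Need k ≥ ln(1e-8) / ln(0.67810) = -18.4207 / -0.3885 ≈ 47.419
Smallest integer k satisfying the bound: 48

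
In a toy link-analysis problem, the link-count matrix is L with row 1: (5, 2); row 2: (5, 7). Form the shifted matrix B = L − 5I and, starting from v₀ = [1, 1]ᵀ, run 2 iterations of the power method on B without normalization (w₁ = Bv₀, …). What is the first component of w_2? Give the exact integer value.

B = L − 5I has rows (0, 2); (5, 2)
w1 = Bv₀ = (2, 7)
w2 = Bw1 = (14, 24)
Requested component of w2: 14

14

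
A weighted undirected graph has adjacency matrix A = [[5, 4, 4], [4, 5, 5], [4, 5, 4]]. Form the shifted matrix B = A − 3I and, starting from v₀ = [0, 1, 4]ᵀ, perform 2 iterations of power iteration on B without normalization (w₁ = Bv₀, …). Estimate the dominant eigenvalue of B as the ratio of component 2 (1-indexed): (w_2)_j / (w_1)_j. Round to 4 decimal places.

7.6818

B = A − 3I has rows (2, 4, 4); (4, 2, 5); (4, 5, 1)
w1 = Bv₀ = (2·0 + 4·1 + 4·4; 4·0 + 2·1 + 5·4; 4·0 + 5·1 + 1·4) = (20, 22, 9)
w2 = Bw1 = (2·20 + 4·22 + 4·9; 4·20 + 2·22 + 5·9; 4·20 + 5·22 + 1·9) = (164, 169, 199)
Ratio: 169/22 = 7.6818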